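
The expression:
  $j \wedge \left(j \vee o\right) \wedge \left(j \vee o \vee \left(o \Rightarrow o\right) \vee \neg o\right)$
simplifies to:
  $j$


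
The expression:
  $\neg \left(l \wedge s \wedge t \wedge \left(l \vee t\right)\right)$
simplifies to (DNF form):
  $\neg l \vee \neg s \vee \neg t$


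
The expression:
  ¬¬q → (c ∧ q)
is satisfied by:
  {c: True, q: False}
  {q: False, c: False}
  {q: True, c: True}


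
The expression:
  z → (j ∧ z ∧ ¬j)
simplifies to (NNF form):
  ¬z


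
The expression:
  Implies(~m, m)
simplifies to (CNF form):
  m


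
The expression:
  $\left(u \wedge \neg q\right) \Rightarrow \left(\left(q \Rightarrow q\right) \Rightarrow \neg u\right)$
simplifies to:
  $q \vee \neg u$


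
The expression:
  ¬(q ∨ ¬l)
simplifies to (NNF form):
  l ∧ ¬q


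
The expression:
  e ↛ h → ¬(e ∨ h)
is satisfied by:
  {h: True, e: False}
  {e: False, h: False}
  {e: True, h: True}


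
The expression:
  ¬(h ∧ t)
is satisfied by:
  {h: False, t: False}
  {t: True, h: False}
  {h: True, t: False}


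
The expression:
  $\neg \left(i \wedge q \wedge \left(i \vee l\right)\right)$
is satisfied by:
  {q: False, i: False}
  {i: True, q: False}
  {q: True, i: False}


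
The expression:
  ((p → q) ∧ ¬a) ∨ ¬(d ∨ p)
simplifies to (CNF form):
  (q ∨ ¬p) ∧ (¬a ∨ ¬d) ∧ (¬a ∨ ¬p) ∧ (q ∨ ¬a ∨ ¬d) ∧ (q ∨ ¬a ∨ ¬p) ∧ (q ∨ ¬d ∨ ¬p) ∧ (¬a ∨ ¬d ∨ ¬p)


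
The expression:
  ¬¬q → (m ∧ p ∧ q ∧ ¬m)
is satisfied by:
  {q: False}


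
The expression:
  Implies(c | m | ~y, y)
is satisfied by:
  {y: True}


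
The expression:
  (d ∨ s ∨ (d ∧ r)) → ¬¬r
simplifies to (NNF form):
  r ∨ (¬d ∧ ¬s)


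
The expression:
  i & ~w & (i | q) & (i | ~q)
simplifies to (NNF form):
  i & ~w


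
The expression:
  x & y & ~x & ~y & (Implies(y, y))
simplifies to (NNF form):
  False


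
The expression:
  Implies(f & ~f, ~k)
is always true.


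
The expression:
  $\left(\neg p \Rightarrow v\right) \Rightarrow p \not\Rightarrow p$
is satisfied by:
  {v: False, p: False}


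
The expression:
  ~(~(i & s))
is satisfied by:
  {i: True, s: True}


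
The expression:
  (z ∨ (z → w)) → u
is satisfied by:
  {u: True}


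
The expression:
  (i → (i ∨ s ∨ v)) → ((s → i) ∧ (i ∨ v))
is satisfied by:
  {i: True, v: True, s: False}
  {i: True, s: False, v: False}
  {i: True, v: True, s: True}
  {i: True, s: True, v: False}
  {v: True, s: False, i: False}


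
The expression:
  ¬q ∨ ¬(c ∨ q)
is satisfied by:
  {q: False}


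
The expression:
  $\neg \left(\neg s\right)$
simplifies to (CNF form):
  $s$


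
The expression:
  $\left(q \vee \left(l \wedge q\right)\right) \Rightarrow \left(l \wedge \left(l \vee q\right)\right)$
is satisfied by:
  {l: True, q: False}
  {q: False, l: False}
  {q: True, l: True}


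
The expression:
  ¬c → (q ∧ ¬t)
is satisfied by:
  {c: True, q: True, t: False}
  {c: True, q: False, t: False}
  {c: True, t: True, q: True}
  {c: True, t: True, q: False}
  {q: True, t: False, c: False}


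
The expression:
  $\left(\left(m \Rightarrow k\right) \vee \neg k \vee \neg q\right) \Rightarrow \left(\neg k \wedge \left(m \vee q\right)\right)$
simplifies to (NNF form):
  $\neg k \wedge \left(m \vee q\right)$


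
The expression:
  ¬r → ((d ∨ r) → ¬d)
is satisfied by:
  {r: True, d: False}
  {d: False, r: False}
  {d: True, r: True}


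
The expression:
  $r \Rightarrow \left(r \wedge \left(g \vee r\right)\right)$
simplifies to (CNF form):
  $\text{True}$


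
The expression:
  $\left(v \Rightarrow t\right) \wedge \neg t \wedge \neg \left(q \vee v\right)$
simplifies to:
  $\neg q \wedge \neg t \wedge \neg v$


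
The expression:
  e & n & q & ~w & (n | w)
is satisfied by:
  {e: True, q: True, n: True, w: False}


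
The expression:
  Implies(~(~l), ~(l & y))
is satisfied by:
  {l: False, y: False}
  {y: True, l: False}
  {l: True, y: False}


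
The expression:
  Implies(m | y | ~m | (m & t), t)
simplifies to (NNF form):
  t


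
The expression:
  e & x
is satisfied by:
  {e: True, x: True}


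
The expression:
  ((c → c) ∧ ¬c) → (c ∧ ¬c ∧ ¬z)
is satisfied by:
  {c: True}


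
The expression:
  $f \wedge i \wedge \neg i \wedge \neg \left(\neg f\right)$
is never true.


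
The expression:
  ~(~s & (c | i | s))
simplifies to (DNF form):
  s | (~c & ~i)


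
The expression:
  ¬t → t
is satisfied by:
  {t: True}


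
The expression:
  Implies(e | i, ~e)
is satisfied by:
  {e: False}


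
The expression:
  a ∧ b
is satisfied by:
  {a: True, b: True}


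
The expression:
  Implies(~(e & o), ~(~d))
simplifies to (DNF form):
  d | (e & o)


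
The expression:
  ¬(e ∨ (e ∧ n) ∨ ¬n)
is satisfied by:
  {n: True, e: False}


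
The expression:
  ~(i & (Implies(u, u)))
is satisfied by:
  {i: False}


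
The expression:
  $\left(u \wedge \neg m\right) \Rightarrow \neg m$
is always true.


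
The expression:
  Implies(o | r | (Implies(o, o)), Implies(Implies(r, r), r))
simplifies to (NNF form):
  r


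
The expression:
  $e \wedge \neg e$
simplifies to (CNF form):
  $\text{False}$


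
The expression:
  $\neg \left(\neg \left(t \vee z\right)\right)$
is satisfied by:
  {t: True, z: True}
  {t: True, z: False}
  {z: True, t: False}


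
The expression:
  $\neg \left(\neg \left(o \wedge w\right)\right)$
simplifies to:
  $o \wedge w$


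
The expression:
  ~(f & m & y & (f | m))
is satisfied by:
  {m: False, y: False, f: False}
  {f: True, m: False, y: False}
  {y: True, m: False, f: False}
  {f: True, y: True, m: False}
  {m: True, f: False, y: False}
  {f: True, m: True, y: False}
  {y: True, m: True, f: False}


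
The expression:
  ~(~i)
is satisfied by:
  {i: True}


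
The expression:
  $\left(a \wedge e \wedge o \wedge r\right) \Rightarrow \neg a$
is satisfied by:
  {e: False, o: False, a: False, r: False}
  {r: True, e: False, o: False, a: False}
  {a: True, e: False, o: False, r: False}
  {r: True, a: True, e: False, o: False}
  {o: True, r: False, e: False, a: False}
  {r: True, o: True, e: False, a: False}
  {a: True, o: True, r: False, e: False}
  {r: True, a: True, o: True, e: False}
  {e: True, a: False, o: False, r: False}
  {r: True, e: True, a: False, o: False}
  {a: True, e: True, r: False, o: False}
  {r: True, a: True, e: True, o: False}
  {o: True, e: True, a: False, r: False}
  {r: True, o: True, e: True, a: False}
  {a: True, o: True, e: True, r: False}


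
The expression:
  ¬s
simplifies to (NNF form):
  ¬s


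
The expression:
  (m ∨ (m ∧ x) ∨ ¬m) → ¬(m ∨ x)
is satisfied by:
  {x: False, m: False}


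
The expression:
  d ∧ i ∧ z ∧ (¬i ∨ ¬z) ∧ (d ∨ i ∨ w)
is never true.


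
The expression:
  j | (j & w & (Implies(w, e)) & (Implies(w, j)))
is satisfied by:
  {j: True}


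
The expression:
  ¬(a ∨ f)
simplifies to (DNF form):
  ¬a ∧ ¬f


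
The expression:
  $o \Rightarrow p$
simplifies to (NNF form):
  $p \vee \neg o$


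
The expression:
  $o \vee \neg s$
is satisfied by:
  {o: True, s: False}
  {s: False, o: False}
  {s: True, o: True}


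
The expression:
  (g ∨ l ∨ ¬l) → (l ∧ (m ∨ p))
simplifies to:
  l ∧ (m ∨ p)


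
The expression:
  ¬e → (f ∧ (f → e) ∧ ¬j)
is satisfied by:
  {e: True}


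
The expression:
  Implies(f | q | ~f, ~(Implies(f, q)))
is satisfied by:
  {f: True, q: False}


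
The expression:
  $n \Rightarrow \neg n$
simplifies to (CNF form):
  $\neg n$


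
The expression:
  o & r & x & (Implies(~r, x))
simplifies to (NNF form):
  o & r & x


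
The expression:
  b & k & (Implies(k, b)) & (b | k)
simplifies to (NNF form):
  b & k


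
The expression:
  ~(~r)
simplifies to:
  r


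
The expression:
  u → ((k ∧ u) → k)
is always true.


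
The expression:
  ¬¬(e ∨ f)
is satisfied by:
  {e: True, f: True}
  {e: True, f: False}
  {f: True, e: False}


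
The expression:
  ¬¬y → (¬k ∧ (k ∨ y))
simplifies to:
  ¬k ∨ ¬y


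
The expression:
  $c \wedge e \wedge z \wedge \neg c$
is never true.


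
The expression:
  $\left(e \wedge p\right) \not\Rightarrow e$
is never true.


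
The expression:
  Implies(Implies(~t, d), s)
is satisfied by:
  {s: True, t: False, d: False}
  {d: True, s: True, t: False}
  {s: True, t: True, d: False}
  {d: True, s: True, t: True}
  {d: False, t: False, s: False}


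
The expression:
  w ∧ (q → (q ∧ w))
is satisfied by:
  {w: True}


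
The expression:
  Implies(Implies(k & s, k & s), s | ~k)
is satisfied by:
  {s: True, k: False}
  {k: False, s: False}
  {k: True, s: True}


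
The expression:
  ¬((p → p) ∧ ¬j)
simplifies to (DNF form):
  j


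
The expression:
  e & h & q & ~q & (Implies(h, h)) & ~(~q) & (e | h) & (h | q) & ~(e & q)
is never true.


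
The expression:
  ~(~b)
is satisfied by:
  {b: True}


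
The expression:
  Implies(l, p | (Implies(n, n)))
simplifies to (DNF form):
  True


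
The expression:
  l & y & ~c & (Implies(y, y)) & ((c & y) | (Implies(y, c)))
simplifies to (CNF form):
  False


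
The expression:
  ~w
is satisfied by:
  {w: False}


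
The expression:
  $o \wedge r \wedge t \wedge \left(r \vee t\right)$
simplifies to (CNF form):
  $o \wedge r \wedge t$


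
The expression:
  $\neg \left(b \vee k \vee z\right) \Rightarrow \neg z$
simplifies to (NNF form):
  $\text{True}$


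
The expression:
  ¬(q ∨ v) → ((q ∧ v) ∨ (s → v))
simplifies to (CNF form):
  q ∨ v ∨ ¬s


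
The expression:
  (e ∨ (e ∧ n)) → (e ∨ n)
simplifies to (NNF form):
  True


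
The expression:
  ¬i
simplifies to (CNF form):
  ¬i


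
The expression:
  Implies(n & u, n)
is always true.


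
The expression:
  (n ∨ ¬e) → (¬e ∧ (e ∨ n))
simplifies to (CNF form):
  (e ∨ n) ∧ (e ∨ ¬e) ∧ (n ∨ ¬n) ∧ (¬e ∨ ¬n)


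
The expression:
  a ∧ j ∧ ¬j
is never true.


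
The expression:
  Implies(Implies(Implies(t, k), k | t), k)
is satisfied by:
  {k: True, t: False}
  {t: False, k: False}
  {t: True, k: True}


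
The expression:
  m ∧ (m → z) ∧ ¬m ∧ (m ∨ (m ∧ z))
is never true.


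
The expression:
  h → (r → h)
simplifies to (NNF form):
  True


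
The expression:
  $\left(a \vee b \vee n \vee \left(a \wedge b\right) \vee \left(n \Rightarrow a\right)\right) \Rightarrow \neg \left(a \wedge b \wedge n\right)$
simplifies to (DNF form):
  $\neg a \vee \neg b \vee \neg n$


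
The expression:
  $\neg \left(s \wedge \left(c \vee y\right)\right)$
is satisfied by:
  {c: False, s: False, y: False}
  {y: True, c: False, s: False}
  {c: True, y: False, s: False}
  {y: True, c: True, s: False}
  {s: True, y: False, c: False}


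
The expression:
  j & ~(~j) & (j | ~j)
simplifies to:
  j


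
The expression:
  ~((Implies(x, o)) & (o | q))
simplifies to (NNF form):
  ~o & (x | ~q)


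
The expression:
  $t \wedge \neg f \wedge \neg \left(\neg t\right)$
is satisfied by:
  {t: True, f: False}


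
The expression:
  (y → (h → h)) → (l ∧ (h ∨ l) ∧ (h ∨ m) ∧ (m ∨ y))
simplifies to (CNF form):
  l ∧ (h ∨ m) ∧ (m ∨ y)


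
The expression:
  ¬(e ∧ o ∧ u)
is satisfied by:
  {u: False, e: False, o: False}
  {o: True, u: False, e: False}
  {e: True, u: False, o: False}
  {o: True, e: True, u: False}
  {u: True, o: False, e: False}
  {o: True, u: True, e: False}
  {e: True, u: True, o: False}


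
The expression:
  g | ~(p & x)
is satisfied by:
  {g: True, p: False, x: False}
  {p: False, x: False, g: False}
  {x: True, g: True, p: False}
  {x: True, p: False, g: False}
  {g: True, p: True, x: False}
  {p: True, g: False, x: False}
  {x: True, p: True, g: True}


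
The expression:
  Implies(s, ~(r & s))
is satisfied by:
  {s: False, r: False}
  {r: True, s: False}
  {s: True, r: False}


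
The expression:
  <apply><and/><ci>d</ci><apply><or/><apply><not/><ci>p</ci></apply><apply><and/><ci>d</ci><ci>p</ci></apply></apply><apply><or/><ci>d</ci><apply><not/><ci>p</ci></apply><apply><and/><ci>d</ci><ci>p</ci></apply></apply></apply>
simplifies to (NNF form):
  <ci>d</ci>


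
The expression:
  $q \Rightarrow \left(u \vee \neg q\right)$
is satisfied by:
  {u: True, q: False}
  {q: False, u: False}
  {q: True, u: True}


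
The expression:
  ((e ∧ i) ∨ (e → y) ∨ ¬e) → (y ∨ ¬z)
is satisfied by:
  {y: True, e: True, i: False, z: False}
  {y: True, e: False, i: False, z: False}
  {y: True, i: True, e: True, z: False}
  {y: True, i: True, e: False, z: False}
  {e: True, y: False, i: False, z: False}
  {y: False, e: False, i: False, z: False}
  {i: True, e: True, y: False, z: False}
  {i: True, y: False, e: False, z: False}
  {y: True, z: True, e: True, i: False}
  {y: True, z: True, e: False, i: False}
  {y: True, z: True, i: True, e: True}
  {y: True, z: True, i: True, e: False}
  {z: True, e: True, i: False, y: False}


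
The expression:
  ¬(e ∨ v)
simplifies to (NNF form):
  ¬e ∧ ¬v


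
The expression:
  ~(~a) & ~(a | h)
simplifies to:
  False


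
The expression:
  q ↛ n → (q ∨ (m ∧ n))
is always true.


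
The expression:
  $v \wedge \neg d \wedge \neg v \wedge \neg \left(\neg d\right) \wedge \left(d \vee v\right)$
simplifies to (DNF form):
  $\text{False}$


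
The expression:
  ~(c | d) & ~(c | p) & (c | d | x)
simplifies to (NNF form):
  x & ~c & ~d & ~p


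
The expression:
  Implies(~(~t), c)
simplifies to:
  c | ~t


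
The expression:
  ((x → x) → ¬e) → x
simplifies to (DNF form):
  e ∨ x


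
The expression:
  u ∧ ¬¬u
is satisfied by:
  {u: True}


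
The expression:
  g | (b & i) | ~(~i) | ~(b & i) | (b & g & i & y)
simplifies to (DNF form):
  True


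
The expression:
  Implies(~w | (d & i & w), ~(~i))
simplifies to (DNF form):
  i | w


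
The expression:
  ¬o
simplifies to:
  ¬o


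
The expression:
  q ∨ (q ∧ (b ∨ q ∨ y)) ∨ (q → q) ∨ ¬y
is always true.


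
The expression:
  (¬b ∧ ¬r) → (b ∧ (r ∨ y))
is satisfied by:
  {r: True, b: True}
  {r: True, b: False}
  {b: True, r: False}


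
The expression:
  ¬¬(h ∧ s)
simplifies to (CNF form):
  h ∧ s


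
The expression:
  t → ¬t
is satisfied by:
  {t: False}


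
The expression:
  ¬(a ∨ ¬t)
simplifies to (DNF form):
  t ∧ ¬a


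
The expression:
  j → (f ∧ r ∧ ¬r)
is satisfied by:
  {j: False}


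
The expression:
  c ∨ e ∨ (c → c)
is always true.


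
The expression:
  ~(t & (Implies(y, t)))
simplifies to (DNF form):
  ~t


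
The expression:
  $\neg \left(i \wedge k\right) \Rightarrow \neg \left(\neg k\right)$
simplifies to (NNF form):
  $k$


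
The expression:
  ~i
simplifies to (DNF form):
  ~i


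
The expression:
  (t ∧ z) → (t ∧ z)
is always true.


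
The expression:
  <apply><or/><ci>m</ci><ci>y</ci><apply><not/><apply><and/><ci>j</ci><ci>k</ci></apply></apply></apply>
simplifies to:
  <apply><or/><ci>m</ci><ci>y</ci><apply><not/><ci>j</ci></apply><apply><not/><ci>k</ci></apply></apply>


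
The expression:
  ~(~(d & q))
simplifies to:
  d & q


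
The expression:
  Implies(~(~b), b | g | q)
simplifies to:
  True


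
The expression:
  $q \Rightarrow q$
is always true.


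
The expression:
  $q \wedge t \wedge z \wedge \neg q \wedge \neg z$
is never true.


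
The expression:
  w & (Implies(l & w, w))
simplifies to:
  w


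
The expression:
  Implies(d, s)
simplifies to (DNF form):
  s | ~d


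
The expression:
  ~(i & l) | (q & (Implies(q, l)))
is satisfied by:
  {q: True, l: False, i: False}
  {l: False, i: False, q: False}
  {i: True, q: True, l: False}
  {i: True, l: False, q: False}
  {q: True, l: True, i: False}
  {l: True, q: False, i: False}
  {i: True, l: True, q: True}


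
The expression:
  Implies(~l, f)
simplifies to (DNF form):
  f | l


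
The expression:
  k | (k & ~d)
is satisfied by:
  {k: True}


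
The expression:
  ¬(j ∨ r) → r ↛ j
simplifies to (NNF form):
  j ∨ r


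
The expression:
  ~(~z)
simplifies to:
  z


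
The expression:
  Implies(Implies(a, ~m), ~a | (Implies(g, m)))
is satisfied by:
  {m: True, g: False, a: False}
  {g: False, a: False, m: False}
  {a: True, m: True, g: False}
  {a: True, g: False, m: False}
  {m: True, g: True, a: False}
  {g: True, m: False, a: False}
  {a: True, g: True, m: True}


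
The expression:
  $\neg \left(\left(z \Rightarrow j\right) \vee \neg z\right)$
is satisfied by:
  {z: True, j: False}


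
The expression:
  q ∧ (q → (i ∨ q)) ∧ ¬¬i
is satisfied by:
  {i: True, q: True}


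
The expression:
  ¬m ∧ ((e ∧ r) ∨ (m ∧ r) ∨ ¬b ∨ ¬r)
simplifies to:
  ¬m ∧ (e ∨ ¬b ∨ ¬r)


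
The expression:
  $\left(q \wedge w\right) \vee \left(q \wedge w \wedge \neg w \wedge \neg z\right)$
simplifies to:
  $q \wedge w$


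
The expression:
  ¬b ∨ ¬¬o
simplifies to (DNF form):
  o ∨ ¬b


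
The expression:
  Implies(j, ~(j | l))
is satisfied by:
  {j: False}


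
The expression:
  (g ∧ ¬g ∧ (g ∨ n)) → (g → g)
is always true.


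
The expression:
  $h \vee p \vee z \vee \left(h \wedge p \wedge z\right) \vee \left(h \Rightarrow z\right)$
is always true.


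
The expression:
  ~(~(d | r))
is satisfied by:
  {r: True, d: True}
  {r: True, d: False}
  {d: True, r: False}


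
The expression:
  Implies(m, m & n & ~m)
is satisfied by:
  {m: False}


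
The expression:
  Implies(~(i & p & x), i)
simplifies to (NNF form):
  i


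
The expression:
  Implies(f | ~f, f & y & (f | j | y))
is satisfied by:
  {f: True, y: True}


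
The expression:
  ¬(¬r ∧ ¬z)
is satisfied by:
  {r: True, z: True}
  {r: True, z: False}
  {z: True, r: False}


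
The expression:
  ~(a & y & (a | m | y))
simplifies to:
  ~a | ~y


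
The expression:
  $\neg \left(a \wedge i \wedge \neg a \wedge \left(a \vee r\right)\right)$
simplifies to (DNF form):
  $\text{True}$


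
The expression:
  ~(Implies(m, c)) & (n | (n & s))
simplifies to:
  m & n & ~c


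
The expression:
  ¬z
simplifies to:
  ¬z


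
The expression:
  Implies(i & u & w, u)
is always true.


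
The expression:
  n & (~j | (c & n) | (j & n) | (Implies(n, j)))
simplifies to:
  n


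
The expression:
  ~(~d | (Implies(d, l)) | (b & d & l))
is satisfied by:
  {d: True, l: False}


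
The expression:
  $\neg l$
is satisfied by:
  {l: False}


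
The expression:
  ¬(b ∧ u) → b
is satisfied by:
  {b: True}


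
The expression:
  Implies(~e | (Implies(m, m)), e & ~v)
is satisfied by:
  {e: True, v: False}


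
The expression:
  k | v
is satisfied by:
  {k: True, v: True}
  {k: True, v: False}
  {v: True, k: False}


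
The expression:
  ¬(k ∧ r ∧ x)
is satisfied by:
  {k: False, x: False, r: False}
  {r: True, k: False, x: False}
  {x: True, k: False, r: False}
  {r: True, x: True, k: False}
  {k: True, r: False, x: False}
  {r: True, k: True, x: False}
  {x: True, k: True, r: False}


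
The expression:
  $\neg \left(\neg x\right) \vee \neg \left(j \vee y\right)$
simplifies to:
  $x \vee \left(\neg j \wedge \neg y\right)$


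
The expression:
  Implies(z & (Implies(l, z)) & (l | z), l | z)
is always true.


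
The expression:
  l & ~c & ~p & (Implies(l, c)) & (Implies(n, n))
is never true.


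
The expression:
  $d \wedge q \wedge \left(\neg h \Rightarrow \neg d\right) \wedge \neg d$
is never true.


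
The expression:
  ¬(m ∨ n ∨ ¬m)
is never true.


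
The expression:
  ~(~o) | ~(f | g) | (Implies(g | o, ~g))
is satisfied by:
  {o: True, g: False}
  {g: False, o: False}
  {g: True, o: True}


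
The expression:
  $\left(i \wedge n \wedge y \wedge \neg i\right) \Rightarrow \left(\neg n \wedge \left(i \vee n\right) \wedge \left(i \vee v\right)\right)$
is always true.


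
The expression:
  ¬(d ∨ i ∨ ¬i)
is never true.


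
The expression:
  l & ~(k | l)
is never true.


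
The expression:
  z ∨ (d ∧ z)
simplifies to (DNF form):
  z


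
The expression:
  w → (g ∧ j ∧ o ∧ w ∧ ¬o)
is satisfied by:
  {w: False}


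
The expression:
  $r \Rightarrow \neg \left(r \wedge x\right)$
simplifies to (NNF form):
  $\neg r \vee \neg x$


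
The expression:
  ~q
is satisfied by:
  {q: False}


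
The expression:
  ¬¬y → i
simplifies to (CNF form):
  i ∨ ¬y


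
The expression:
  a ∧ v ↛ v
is never true.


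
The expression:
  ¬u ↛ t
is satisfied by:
  {t: True, u: False}
  {u: False, t: False}
  {u: True, t: True}


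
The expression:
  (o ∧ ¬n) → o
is always true.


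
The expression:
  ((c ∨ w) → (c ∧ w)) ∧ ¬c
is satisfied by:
  {w: False, c: False}


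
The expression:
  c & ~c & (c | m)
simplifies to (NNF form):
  False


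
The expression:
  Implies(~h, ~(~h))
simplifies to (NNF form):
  h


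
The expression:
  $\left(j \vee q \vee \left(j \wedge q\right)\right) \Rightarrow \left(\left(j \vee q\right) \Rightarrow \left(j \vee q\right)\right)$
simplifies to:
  $\text{True}$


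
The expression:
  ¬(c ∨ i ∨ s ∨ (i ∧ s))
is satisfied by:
  {i: False, c: False, s: False}


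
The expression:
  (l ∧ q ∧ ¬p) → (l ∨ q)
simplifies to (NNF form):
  True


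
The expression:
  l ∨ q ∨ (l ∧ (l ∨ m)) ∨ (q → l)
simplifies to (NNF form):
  True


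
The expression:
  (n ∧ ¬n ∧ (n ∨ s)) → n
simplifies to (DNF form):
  True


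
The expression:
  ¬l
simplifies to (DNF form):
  ¬l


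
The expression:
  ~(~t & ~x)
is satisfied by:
  {x: True, t: True}
  {x: True, t: False}
  {t: True, x: False}


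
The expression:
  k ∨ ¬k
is always true.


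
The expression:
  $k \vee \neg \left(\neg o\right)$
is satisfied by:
  {k: True, o: True}
  {k: True, o: False}
  {o: True, k: False}


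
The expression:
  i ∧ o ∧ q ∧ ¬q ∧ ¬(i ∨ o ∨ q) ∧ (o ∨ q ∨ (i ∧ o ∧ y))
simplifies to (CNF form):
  False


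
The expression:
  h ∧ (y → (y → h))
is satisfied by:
  {h: True}


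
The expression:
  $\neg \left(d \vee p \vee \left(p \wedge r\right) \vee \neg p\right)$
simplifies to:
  $\text{False}$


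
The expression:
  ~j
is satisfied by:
  {j: False}


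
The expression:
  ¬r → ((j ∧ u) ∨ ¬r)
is always true.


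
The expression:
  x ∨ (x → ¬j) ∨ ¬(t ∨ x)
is always true.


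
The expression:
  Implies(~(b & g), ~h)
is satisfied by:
  {g: True, b: True, h: False}
  {g: True, b: False, h: False}
  {b: True, g: False, h: False}
  {g: False, b: False, h: False}
  {g: True, h: True, b: True}


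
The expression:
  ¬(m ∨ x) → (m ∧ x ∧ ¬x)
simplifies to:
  m ∨ x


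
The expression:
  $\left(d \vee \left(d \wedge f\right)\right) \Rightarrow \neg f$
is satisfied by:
  {d: False, f: False}
  {f: True, d: False}
  {d: True, f: False}


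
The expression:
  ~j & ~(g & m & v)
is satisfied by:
  {g: False, m: False, j: False, v: False}
  {v: True, g: False, m: False, j: False}
  {m: True, v: False, g: False, j: False}
  {v: True, m: True, g: False, j: False}
  {g: True, v: False, m: False, j: False}
  {v: True, g: True, m: False, j: False}
  {m: True, g: True, v: False, j: False}


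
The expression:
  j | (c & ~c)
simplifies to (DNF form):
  j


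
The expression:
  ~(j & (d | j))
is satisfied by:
  {j: False}


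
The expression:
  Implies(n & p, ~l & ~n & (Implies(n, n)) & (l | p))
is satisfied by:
  {p: False, n: False}
  {n: True, p: False}
  {p: True, n: False}


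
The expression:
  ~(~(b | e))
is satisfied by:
  {b: True, e: True}
  {b: True, e: False}
  {e: True, b: False}


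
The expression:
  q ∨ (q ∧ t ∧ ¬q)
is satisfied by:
  {q: True}


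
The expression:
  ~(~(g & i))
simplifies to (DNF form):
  g & i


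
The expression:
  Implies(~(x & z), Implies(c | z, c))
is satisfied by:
  {x: True, c: True, z: False}
  {x: True, c: False, z: False}
  {c: True, x: False, z: False}
  {x: False, c: False, z: False}
  {x: True, z: True, c: True}
  {x: True, z: True, c: False}
  {z: True, c: True, x: False}


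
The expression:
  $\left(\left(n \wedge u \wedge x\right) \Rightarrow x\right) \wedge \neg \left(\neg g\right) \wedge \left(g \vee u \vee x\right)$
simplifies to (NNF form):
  $g$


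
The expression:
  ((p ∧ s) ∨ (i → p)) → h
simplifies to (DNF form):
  h ∨ (i ∧ ¬p)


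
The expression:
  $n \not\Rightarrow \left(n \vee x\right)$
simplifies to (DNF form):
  $\text{False}$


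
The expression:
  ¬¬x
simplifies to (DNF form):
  x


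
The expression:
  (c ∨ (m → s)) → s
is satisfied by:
  {m: True, s: True, c: False}
  {s: True, c: False, m: False}
  {m: True, s: True, c: True}
  {s: True, c: True, m: False}
  {m: True, c: False, s: False}


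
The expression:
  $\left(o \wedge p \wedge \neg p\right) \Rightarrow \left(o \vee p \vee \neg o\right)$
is always true.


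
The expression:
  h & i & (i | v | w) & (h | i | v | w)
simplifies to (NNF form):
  h & i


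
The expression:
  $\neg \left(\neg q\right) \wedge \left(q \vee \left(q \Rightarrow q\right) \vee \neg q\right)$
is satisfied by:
  {q: True}


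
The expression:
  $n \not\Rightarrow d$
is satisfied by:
  {n: True, d: False}


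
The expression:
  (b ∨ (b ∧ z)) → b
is always true.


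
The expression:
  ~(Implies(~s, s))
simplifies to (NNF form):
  ~s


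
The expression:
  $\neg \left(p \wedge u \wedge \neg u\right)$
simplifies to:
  $\text{True}$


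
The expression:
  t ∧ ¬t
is never true.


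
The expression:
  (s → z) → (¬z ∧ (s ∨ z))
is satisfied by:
  {s: True, z: False}


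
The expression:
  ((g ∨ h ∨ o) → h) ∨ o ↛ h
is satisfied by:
  {o: True, h: True, g: False}
  {o: True, g: False, h: False}
  {h: True, g: False, o: False}
  {h: False, g: False, o: False}
  {o: True, h: True, g: True}
  {o: True, g: True, h: False}
  {h: True, g: True, o: False}


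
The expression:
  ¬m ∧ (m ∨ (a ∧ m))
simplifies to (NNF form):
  False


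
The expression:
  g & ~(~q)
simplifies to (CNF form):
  g & q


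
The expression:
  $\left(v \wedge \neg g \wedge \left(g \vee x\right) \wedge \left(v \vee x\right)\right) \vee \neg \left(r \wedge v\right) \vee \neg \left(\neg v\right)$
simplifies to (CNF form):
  $\text{True}$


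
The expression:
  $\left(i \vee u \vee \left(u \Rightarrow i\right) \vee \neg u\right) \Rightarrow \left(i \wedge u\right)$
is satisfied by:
  {i: True, u: True}


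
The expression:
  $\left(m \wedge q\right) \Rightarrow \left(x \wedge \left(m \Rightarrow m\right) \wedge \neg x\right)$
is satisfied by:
  {m: False, q: False}
  {q: True, m: False}
  {m: True, q: False}


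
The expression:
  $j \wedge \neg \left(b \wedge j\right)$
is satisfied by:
  {j: True, b: False}


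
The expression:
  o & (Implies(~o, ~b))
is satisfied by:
  {o: True}


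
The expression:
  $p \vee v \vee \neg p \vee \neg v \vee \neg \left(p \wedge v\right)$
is always true.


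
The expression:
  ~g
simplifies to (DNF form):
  ~g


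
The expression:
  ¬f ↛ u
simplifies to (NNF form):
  u ∨ ¬f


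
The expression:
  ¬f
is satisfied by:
  {f: False}


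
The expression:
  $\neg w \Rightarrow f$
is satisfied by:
  {w: True, f: True}
  {w: True, f: False}
  {f: True, w: False}


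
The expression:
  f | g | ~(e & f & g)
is always true.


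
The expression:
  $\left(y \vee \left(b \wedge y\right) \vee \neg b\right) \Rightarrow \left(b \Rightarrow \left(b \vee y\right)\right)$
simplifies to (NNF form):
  $\text{True}$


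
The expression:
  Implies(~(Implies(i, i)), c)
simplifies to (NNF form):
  True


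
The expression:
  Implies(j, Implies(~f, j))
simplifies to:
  True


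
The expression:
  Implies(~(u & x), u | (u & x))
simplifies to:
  u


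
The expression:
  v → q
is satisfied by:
  {q: True, v: False}
  {v: False, q: False}
  {v: True, q: True}


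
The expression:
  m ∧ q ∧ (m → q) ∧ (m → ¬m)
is never true.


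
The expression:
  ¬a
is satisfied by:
  {a: False}


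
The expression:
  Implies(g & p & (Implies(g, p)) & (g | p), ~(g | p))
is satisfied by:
  {p: False, g: False}
  {g: True, p: False}
  {p: True, g: False}


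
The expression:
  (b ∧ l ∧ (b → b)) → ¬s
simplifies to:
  ¬b ∨ ¬l ∨ ¬s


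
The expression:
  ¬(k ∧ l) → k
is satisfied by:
  {k: True}


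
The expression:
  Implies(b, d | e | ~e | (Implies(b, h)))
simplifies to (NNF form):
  True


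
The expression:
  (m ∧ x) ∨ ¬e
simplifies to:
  (m ∧ x) ∨ ¬e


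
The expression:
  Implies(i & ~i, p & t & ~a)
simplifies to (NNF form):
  True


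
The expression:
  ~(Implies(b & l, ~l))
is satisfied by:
  {b: True, l: True}


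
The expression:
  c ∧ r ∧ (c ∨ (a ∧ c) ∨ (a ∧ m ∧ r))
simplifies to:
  c ∧ r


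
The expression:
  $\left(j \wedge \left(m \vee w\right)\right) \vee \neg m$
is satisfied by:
  {j: True, m: False}
  {m: False, j: False}
  {m: True, j: True}


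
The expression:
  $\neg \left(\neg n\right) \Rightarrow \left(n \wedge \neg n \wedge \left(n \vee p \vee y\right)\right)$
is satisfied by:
  {n: False}


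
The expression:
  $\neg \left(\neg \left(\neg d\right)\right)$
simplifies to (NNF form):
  $\neg d$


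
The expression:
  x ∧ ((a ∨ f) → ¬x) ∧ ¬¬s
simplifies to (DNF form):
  s ∧ x ∧ ¬a ∧ ¬f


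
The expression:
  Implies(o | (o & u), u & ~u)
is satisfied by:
  {o: False}


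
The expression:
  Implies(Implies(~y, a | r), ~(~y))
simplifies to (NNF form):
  y | (~a & ~r)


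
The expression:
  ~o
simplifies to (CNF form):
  ~o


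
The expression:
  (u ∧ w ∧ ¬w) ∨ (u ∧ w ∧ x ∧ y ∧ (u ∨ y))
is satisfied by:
  {u: True, w: True, x: True, y: True}


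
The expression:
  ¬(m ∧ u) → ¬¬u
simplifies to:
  u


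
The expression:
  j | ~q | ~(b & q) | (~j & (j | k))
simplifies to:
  j | k | ~b | ~q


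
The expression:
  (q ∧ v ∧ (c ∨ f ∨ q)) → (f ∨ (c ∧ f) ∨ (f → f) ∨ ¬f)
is always true.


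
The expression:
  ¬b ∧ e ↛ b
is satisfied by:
  {e: True, b: False}


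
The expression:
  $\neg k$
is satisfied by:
  {k: False}


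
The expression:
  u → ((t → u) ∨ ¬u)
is always true.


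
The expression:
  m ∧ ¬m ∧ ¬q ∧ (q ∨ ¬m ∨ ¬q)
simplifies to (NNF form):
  False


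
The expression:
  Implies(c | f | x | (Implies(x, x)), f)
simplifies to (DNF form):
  f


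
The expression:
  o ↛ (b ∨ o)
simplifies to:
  False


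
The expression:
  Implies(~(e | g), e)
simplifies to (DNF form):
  e | g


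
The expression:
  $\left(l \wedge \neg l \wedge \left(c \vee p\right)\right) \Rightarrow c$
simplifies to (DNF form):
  $\text{True}$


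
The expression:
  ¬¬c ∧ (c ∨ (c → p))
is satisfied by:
  {c: True}


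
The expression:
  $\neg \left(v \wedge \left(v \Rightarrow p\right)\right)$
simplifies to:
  $\neg p \vee \neg v$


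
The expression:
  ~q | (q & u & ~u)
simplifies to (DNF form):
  ~q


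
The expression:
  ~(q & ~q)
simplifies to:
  True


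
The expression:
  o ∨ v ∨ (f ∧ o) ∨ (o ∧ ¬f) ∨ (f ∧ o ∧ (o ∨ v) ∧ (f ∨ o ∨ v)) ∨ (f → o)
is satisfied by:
  {o: True, v: True, f: False}
  {o: True, v: False, f: False}
  {v: True, o: False, f: False}
  {o: False, v: False, f: False}
  {f: True, o: True, v: True}
  {f: True, o: True, v: False}
  {f: True, v: True, o: False}


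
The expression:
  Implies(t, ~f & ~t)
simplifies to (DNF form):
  ~t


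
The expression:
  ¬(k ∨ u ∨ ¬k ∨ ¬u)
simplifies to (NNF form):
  False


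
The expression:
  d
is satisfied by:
  {d: True}


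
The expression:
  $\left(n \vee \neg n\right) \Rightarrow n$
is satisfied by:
  {n: True}


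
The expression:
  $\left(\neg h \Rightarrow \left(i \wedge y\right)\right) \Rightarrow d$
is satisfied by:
  {d: True, y: False, i: False, h: False}
  {d: True, i: True, y: False, h: False}
  {d: True, y: True, i: False, h: False}
  {d: True, i: True, y: True, h: False}
  {d: True, h: True, y: False, i: False}
  {d: True, h: True, i: True, y: False}
  {d: True, h: True, y: True, i: False}
  {d: True, h: True, i: True, y: True}
  {h: False, y: False, i: False, d: False}
  {i: True, h: False, y: False, d: False}
  {y: True, h: False, i: False, d: False}


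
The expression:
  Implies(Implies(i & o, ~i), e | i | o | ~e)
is always true.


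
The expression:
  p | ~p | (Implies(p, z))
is always true.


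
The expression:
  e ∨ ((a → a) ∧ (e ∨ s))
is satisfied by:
  {e: True, s: True}
  {e: True, s: False}
  {s: True, e: False}


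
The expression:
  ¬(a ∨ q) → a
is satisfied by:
  {a: True, q: True}
  {a: True, q: False}
  {q: True, a: False}


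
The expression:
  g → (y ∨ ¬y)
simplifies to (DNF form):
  True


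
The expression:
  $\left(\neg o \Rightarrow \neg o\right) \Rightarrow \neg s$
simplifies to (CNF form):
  $\neg s$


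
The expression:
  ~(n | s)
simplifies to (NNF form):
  ~n & ~s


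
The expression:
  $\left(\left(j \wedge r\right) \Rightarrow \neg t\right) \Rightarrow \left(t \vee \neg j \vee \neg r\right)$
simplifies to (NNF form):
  $t \vee \neg j \vee \neg r$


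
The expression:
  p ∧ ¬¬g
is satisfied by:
  {p: True, g: True}


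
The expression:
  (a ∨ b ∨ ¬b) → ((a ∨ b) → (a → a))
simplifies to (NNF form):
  True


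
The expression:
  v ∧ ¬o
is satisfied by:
  {v: True, o: False}


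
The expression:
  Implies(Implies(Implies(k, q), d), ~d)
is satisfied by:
  {d: False}


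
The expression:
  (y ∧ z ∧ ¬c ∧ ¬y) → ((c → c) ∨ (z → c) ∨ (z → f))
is always true.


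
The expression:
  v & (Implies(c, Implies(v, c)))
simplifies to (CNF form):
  v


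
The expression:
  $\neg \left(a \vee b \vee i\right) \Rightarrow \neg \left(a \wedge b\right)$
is always true.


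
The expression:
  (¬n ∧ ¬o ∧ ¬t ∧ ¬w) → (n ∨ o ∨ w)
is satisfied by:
  {n: True, t: True, w: True, o: True}
  {n: True, t: True, w: True, o: False}
  {n: True, t: True, o: True, w: False}
  {n: True, t: True, o: False, w: False}
  {n: True, w: True, o: True, t: False}
  {n: True, w: True, o: False, t: False}
  {n: True, w: False, o: True, t: False}
  {n: True, w: False, o: False, t: False}
  {t: True, w: True, o: True, n: False}
  {t: True, w: True, o: False, n: False}
  {t: True, o: True, w: False, n: False}
  {t: True, o: False, w: False, n: False}
  {w: True, o: True, t: False, n: False}
  {w: True, t: False, o: False, n: False}
  {o: True, t: False, w: False, n: False}


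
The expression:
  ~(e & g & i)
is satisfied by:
  {g: False, e: False, i: False}
  {i: True, g: False, e: False}
  {e: True, g: False, i: False}
  {i: True, e: True, g: False}
  {g: True, i: False, e: False}
  {i: True, g: True, e: False}
  {e: True, g: True, i: False}


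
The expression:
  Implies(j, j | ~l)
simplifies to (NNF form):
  True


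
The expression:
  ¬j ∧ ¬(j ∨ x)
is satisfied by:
  {x: False, j: False}


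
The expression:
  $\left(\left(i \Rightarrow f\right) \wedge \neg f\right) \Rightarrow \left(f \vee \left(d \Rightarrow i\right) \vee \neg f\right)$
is always true.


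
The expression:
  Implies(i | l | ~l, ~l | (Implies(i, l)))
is always true.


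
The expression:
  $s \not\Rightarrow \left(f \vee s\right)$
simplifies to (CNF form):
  $\text{False}$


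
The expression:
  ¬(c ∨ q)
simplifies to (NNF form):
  ¬c ∧ ¬q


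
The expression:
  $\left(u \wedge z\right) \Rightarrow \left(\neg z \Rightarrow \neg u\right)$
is always true.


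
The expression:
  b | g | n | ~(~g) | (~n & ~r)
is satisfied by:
  {b: True, n: True, g: True, r: False}
  {b: True, n: True, g: False, r: False}
  {b: True, g: True, n: False, r: False}
  {b: True, g: False, n: False, r: False}
  {n: True, g: True, b: False, r: False}
  {n: True, g: False, b: False, r: False}
  {g: True, b: False, n: False, r: False}
  {g: False, b: False, n: False, r: False}
  {r: True, b: True, n: True, g: True}
  {r: True, b: True, n: True, g: False}
  {r: True, b: True, g: True, n: False}
  {r: True, b: True, g: False, n: False}
  {r: True, n: True, g: True, b: False}
  {r: True, n: True, g: False, b: False}
  {r: True, g: True, n: False, b: False}


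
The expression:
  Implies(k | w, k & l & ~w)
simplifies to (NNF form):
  ~w & (l | ~k)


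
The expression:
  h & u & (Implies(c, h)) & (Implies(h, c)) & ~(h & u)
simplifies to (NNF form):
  False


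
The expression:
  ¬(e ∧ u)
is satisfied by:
  {u: False, e: False}
  {e: True, u: False}
  {u: True, e: False}


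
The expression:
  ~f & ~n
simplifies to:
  ~f & ~n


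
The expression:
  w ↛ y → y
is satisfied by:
  {y: True, w: False}
  {w: False, y: False}
  {w: True, y: True}


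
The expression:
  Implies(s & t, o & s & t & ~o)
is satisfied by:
  {s: False, t: False}
  {t: True, s: False}
  {s: True, t: False}


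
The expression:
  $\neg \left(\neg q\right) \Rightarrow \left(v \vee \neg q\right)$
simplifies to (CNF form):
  $v \vee \neg q$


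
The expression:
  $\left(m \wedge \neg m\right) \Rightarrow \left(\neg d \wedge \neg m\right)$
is always true.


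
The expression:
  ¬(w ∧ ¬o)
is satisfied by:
  {o: True, w: False}
  {w: False, o: False}
  {w: True, o: True}


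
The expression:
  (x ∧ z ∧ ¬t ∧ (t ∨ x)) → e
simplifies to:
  e ∨ t ∨ ¬x ∨ ¬z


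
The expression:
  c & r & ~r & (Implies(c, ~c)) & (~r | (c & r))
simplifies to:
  False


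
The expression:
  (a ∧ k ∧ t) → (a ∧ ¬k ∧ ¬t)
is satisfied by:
  {k: False, t: False, a: False}
  {a: True, k: False, t: False}
  {t: True, k: False, a: False}
  {a: True, t: True, k: False}
  {k: True, a: False, t: False}
  {a: True, k: True, t: False}
  {t: True, k: True, a: False}
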